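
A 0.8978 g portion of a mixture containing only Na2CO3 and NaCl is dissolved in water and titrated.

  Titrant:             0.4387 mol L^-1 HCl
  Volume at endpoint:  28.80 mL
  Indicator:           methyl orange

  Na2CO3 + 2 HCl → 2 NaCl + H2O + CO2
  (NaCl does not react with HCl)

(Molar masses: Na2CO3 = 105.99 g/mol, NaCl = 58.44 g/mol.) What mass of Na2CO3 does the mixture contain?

0.6696 g

n(HCl) = 0.02880 × 0.4387 = 0.01263 mol
Let x = n(Na2CO3), y = n(NaCl).
Titrant: 2x = 0.01263;  mass: 105.99x + 58.44y = 0.8978
Solving, x = 6.317 × 10^-3 mol, y = 3.905 × 10^-3 mol
mass of Na2CO3 = 6.317 × 10^-3 × 105.99 = 0.6696 g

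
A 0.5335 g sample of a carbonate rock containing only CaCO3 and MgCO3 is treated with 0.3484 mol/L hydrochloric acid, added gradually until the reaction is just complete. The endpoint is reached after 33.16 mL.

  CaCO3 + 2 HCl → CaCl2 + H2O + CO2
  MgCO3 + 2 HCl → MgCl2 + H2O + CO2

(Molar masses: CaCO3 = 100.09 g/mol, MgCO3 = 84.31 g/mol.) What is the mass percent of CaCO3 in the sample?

n(HCl) = 0.03316 × 0.3484 = 0.01155 mol
Let x = n(CaCO3), y = n(MgCO3).
Titrant: 2x + 2y = 0.01155;  mass: 100.09x + 84.31y = 0.5335
Solving, x = 2.946 × 10^-3 mol, y = 2.831 × 10^-3 mol
mass of CaCO3 = 2.946 × 10^-3 × 100.09 = 0.2949 g
% CaCO3 = 0.2949 / 0.5335 × 100 = 55.27 %

55.27 %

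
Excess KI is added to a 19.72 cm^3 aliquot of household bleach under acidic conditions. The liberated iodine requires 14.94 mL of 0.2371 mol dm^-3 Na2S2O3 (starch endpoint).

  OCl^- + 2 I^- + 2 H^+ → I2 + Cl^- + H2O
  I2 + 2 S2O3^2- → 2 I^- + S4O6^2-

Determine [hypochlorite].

0.08981 mol/L

n(S2O3^2-) = 0.01494 × 0.2371 = 3.542 × 10^-3 mol
n(I2) = n(S2O3^2-)/2 = 1.771 × 10^-3 mol
n(OCl^-) in the aliquot = 1.771 × 10^-3 mol (1:1 ratio)
[OCl^-] = 1.771 × 10^-3 / 0.01972 = 0.08981 mol/L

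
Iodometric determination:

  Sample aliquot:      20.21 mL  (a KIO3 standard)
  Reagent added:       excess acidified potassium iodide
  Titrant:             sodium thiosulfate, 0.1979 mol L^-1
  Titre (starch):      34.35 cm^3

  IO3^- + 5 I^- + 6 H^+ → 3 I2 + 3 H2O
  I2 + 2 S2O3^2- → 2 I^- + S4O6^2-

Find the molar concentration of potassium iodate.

n(S2O3^2-) = 0.03435 × 0.1979 = 6.798 × 10^-3 mol
n(I2) = n(S2O3^2-)/2 = 3.399 × 10^-3 mol
From the 1:3 ratio, n(IO3^-) in the aliquot = 1/3 × 3.399 × 10^-3 = 1.133 × 10^-3 mol
[IO3^-] = 1.133 × 10^-3 / 0.02021 = 0.05606 mol/L

0.05606 mol/L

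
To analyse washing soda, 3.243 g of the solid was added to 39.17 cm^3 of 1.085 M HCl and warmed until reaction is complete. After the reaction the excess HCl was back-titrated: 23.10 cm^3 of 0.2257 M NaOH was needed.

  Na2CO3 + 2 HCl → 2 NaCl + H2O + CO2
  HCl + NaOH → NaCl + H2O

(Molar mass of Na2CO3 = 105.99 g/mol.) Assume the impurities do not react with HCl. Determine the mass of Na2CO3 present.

n(HCl) added = 0.03917 × 1.085 = 0.04250 mol
n(NaOH) used in back-titration = 0.02310 × 0.2257 = 5.214 × 10^-3 mol
n(HCl) left over = 5.214 × 10^-3 mol (1:1 ratio)
n(HCl) consumed by analyte = 0.04250 − 5.214 × 10^-3 = 0.03729 mol
From the 1:2 ratio, n(Na2CO3) = 1/2 × 0.03729 = 0.01864 mol
mass of Na2CO3 = 0.01864 × 105.99 = 1.976 g

1.976 g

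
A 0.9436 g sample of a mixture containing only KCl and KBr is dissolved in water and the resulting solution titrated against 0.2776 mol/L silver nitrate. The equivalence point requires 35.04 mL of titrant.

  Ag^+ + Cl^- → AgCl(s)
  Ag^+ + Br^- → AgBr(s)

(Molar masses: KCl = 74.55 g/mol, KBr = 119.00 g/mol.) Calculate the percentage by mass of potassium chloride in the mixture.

n(AgNO3) = 0.03504 × 0.2776 = 9.727 × 10^-3 mol
Let x = n(KCl), y = n(KBr).
Titrant: 1x + 1y = 9.727 × 10^-3;  mass: 74.55x + 119.00y = 0.9436
Solving, x = 4.813 × 10^-3 mol, y = 4.914 × 10^-3 mol
mass of KCl = 4.813 × 10^-3 × 74.55 = 0.3588 g
% KCl = 0.3588 / 0.9436 × 100 = 38.02 %

38.02 %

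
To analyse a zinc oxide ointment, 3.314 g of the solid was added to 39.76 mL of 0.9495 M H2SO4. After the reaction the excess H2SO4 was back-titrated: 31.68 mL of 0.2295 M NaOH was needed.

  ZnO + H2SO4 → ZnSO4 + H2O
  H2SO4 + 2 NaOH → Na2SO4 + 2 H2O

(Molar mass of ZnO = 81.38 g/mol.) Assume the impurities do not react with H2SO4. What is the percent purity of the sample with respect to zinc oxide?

n(H2SO4) added = 0.03976 × 0.9495 = 0.03775 mol
n(NaOH) used in back-titration = 0.03168 × 0.2295 = 7.271 × 10^-3 mol
From the 1:2 ratio, n(H2SO4) left over = 1/2 × 7.271 × 10^-3 = 3.635 × 10^-3 mol
n(H2SO4) consumed by analyte = 0.03775 − 3.635 × 10^-3 = 0.03412 mol
n(ZnO) = 0.03412 mol (1:1 ratio)
mass of ZnO = 0.03412 × 81.38 = 2.776 g
% ZnO = 2.776 / 3.314 × 100 = 83.78 %

83.78 %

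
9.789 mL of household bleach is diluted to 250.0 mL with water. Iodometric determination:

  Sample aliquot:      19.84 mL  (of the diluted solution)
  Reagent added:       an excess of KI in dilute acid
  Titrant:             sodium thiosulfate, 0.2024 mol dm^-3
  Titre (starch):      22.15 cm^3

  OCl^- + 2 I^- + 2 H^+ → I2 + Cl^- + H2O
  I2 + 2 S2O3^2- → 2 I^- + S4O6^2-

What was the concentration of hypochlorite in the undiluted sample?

2.885 mol/L

n(S2O3^2-) = 0.02215 × 0.2024 = 4.483 × 10^-3 mol
n(I2) = n(S2O3^2-)/2 = 2.242 × 10^-3 mol
n(OCl^-) in the aliquot = 2.242 × 10^-3 mol (1:1 ratio)
[OCl^-]_dilute = 2.242 × 10^-3 / 0.01984 = 0.1130 mol/L
[OCl^-]_original = 0.1130 × 250.0/9.789 = 2.885 mol/L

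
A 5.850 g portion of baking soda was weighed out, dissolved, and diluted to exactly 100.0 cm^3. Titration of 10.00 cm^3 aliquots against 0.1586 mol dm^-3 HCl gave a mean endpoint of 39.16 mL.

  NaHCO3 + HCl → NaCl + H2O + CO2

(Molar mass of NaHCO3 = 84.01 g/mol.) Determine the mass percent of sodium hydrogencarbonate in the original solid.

89.19 %

n(HCl) per titration = 0.03916 × 0.1586 = 6.211 × 10^-3 mol
n(NaHCO3) in each aliquot = 6.211 × 10^-3 mol (1:1 ratio)
n(NaHCO3) in the whole flask = 6.211 × 10^-3 × 100.0/10.00 = 0.06211 mol
mass of NaHCO3 = 0.06211 × 84.01 = 5.218 g
% NaHCO3 = 5.218 / 5.850 × 100 = 89.19 %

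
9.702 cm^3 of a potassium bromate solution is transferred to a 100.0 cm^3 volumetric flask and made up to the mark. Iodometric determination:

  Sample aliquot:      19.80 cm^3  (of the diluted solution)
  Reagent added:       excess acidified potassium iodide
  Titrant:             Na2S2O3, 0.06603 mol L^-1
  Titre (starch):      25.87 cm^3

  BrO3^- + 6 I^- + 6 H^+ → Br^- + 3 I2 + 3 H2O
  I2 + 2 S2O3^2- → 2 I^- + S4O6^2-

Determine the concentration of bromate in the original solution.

n(S2O3^2-) = 0.02587 × 0.06603 = 1.708 × 10^-3 mol
n(I2) = n(S2O3^2-)/2 = 8.541 × 10^-4 mol
From the 1:3 ratio, n(BrO3^-) in the aliquot = 1/3 × 8.541 × 10^-4 = 2.847 × 10^-4 mol
[BrO3^-]_dilute = 2.847 × 10^-4 / 0.01980 = 0.01438 mol/L
[BrO3^-]_original = 0.01438 × 100.0/9.702 = 0.1482 mol/L

0.1482 mol/L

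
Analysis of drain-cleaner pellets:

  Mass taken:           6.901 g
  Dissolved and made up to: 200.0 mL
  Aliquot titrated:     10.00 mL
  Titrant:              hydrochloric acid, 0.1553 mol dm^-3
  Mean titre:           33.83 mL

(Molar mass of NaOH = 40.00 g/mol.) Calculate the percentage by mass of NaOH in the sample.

60.90 %

NaOH + HCl → NaCl + H2O
n(HCl) per titration = 0.03383 × 0.1553 = 5.254 × 10^-3 mol
n(NaOH) in each aliquot = 5.254 × 10^-3 mol (1:1 ratio)
n(NaOH) in the whole flask = 5.254 × 10^-3 × 200.0/10.00 = 0.1051 mol
mass of NaOH = 0.1051 × 40.00 = 4.203 g
% NaOH = 4.203 / 6.901 × 100 = 60.90 %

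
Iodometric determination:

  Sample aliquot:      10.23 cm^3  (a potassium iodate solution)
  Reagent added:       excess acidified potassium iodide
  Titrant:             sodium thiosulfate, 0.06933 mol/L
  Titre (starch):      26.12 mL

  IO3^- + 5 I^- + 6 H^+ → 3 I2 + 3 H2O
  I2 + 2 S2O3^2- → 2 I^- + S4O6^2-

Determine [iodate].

0.02950 mol/L

n(S2O3^2-) = 0.02612 × 0.06933 = 1.811 × 10^-3 mol
n(I2) = n(S2O3^2-)/2 = 9.054 × 10^-4 mol
From the 1:3 ratio, n(IO3^-) in the aliquot = 1/3 × 9.054 × 10^-4 = 3.018 × 10^-4 mol
[IO3^-] = 3.018 × 10^-4 / 0.01023 = 0.02950 mol/L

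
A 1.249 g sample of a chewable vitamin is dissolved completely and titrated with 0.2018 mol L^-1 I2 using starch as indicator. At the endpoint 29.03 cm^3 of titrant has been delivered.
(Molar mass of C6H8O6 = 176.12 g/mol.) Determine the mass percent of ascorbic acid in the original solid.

82.61 %

C6H8O6 + I2 → C6H6O6 + 2 HI
n(I2) = 0.02903 L × 0.2018 mol/L = 5.858 × 10^-3 mol
n(C6H8O6) = 5.858 × 10^-3 mol (1:1 ratio)
mass of C6H8O6 = 5.858 × 10^-3 × 176.12 g/mol = 1.032 g
% C6H8O6 = 1.032 / 1.249 × 100 = 82.61 %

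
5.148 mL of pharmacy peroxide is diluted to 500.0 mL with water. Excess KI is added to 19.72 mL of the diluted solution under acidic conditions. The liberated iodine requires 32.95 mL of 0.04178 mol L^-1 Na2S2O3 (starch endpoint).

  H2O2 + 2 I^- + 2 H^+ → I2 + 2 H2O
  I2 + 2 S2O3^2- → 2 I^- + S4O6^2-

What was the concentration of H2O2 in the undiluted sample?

3.390 mol/L

n(S2O3^2-) = 0.03295 × 0.04178 = 1.377 × 10^-3 mol
n(I2) = n(S2O3^2-)/2 = 6.883 × 10^-4 mol
n(H2O2) in the aliquot = 6.883 × 10^-4 mol (1:1 ratio)
[H2O2]_dilute = 6.883 × 10^-4 / 0.01972 = 0.03490 mol/L
[H2O2]_original = 0.03490 × 500.0/5.148 = 3.390 mol/L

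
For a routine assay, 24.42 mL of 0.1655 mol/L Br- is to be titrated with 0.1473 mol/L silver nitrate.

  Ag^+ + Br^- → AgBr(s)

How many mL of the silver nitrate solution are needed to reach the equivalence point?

n(Br-) = 0.02442 L × 0.1655 mol/L = 4.042 × 10^-3 mol
n(AgNO3) = 4.042 × 10^-3 mol (1:1 stoichiometry)
V(AgNO3) = 4.042 × 10^-3 mol / 0.1473 mol/L = 0.02744 L = 27.44 mL

27.44 mL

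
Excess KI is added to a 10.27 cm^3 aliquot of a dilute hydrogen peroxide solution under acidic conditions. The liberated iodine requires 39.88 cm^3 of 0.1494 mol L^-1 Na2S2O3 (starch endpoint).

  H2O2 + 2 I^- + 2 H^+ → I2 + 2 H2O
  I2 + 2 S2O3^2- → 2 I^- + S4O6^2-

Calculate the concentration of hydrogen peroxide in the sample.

n(S2O3^2-) = 0.03988 × 0.1494 = 5.958 × 10^-3 mol
n(I2) = n(S2O3^2-)/2 = 2.979 × 10^-3 mol
n(H2O2) in the aliquot = 2.979 × 10^-3 mol (1:1 ratio)
[H2O2] = 2.979 × 10^-3 / 0.01027 = 0.2901 mol/L

0.2901 mol/L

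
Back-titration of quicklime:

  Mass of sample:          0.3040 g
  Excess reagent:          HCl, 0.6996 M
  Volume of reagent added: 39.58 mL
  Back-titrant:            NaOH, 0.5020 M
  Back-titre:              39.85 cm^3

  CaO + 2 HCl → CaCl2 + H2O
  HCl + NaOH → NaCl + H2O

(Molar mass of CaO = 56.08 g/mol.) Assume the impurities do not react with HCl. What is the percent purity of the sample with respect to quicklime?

70.89 %

n(HCl) added = 0.03958 × 0.6996 = 0.02769 mol
n(NaOH) used in back-titration = 0.03985 × 0.5020 = 0.02000 mol
n(HCl) left over = 0.02000 mol (1:1 ratio)
n(HCl) consumed by analyte = 0.02769 − 0.02000 = 7.685 × 10^-3 mol
From the 1:2 ratio, n(CaO) = 1/2 × 7.685 × 10^-3 = 3.843 × 10^-3 mol
mass of CaO = 3.843 × 10^-3 × 56.08 = 0.2155 g
% CaO = 0.2155 / 0.3040 × 100 = 70.89 %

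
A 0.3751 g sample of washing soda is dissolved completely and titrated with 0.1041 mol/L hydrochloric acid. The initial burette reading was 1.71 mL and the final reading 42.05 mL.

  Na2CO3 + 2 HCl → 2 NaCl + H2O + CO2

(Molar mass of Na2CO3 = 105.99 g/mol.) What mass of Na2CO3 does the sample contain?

0.2225 g

n(HCl) = 0.04034 L × 0.1041 mol/L = 4.199 × 10^-3 mol
From the 1:2 ratio, n(Na2CO3) = 1/2 × 4.199 × 10^-3 = 2.100 × 10^-3 mol
mass of Na2CO3 = 2.100 × 10^-3 × 105.99 g/mol = 0.2225 g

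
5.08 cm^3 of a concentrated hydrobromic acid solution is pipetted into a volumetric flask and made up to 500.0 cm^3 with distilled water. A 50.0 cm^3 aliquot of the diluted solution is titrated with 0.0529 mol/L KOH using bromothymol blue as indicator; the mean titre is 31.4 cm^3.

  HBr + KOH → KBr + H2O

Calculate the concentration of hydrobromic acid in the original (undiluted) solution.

3.27 mol/L

n(KOH) = 0.0314 × 0.0529 = 1.66 × 10^-3 mol
n(HBr) in the aliquot = 1.66 × 10^-3 mol (1:1 ratio)
[HBr]_dilute = 1.66 × 10^-3 / 0.0500 = 0.0332 mol/L
Dilution factor = 500.0 / 5.08 = 98.43
[HBr]_stock = 0.0332 × 98.43 = 3.27 mol/L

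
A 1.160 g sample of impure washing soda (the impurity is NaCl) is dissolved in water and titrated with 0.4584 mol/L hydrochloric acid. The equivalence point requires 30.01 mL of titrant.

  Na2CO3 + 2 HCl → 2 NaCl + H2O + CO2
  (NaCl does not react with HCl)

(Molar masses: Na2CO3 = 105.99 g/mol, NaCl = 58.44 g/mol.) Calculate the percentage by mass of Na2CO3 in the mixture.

62.85 %

n(HCl) = 0.03001 × 0.4584 = 0.01376 mol
Let x = n(Na2CO3), y = n(NaCl).
Titrant: 2x = 0.01376;  mass: 105.99x + 58.44y = 1.160
Solving, x = 6.878 × 10^-3 mol, y = 7.375 × 10^-3 mol
mass of Na2CO3 = 6.878 × 10^-3 × 105.99 = 0.7290 g
% Na2CO3 = 0.7290 / 1.160 × 100 = 62.85 %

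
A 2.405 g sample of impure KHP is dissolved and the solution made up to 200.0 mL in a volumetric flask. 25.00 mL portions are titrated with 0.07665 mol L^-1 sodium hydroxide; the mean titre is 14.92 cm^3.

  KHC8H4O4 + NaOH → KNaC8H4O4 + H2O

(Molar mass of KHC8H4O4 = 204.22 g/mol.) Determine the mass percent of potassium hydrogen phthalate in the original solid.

n(NaOH) per titration = 0.01492 × 0.07665 = 1.144 × 10^-3 mol
n(KHC8H4O4) in each aliquot = 1.144 × 10^-3 mol (1:1 ratio)
n(KHC8H4O4) in the whole flask = 1.144 × 10^-3 × 200.0/25.00 = 9.149 × 10^-3 mol
mass of KHC8H4O4 = 9.149 × 10^-3 × 204.22 = 1.868 g
% KHC8H4O4 = 1.868 / 2.405 × 100 = 77.69 %

77.69 %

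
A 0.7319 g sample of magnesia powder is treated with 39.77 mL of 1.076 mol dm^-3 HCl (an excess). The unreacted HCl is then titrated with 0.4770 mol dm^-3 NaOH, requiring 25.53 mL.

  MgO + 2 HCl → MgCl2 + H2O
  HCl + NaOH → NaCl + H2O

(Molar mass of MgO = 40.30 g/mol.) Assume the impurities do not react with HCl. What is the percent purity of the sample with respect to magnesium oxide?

84.29 %

n(HCl) added = 0.03977 × 1.076 = 0.04279 mol
n(NaOH) used in back-titration = 0.02553 × 0.4770 = 0.01218 mol
n(HCl) left over = 0.01218 mol (1:1 ratio)
n(HCl) consumed by analyte = 0.04279 − 0.01218 = 0.03061 mol
From the 1:2 ratio, n(MgO) = 1/2 × 0.03061 = 0.01531 mol
mass of MgO = 0.01531 × 40.30 = 0.6169 g
% MgO = 0.6169 / 0.7319 × 100 = 84.29 %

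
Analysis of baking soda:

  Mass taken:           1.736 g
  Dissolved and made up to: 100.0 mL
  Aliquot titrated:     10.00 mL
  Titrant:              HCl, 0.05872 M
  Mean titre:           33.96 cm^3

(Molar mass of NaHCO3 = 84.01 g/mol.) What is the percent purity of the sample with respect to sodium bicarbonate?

96.50 %

NaHCO3 + HCl → NaCl + H2O + CO2
n(HCl) per titration = 0.03396 × 0.05872 = 1.994 × 10^-3 mol
n(NaHCO3) in each aliquot = 1.994 × 10^-3 mol (1:1 ratio)
n(NaHCO3) in the whole flask = 1.994 × 10^-3 × 100.0/10.00 = 0.01994 mol
mass of NaHCO3 = 0.01994 × 84.01 = 1.675 g
% NaHCO3 = 1.675 / 1.736 × 100 = 96.50 %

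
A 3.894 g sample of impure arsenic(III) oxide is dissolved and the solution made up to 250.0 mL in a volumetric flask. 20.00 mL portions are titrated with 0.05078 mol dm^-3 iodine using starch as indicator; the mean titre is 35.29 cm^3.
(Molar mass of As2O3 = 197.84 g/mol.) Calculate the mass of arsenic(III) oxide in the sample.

2.216 g

As2O3 + 2 I2 + 2 H2O → As2O5 + 4 HI
n(I2) per titration = 0.03529 × 0.05078 = 1.792 × 10^-3 mol
From the 1:2 ratio, n(As2O3) in each aliquot = 1/2 × 1.792 × 10^-3 = 8.960 × 10^-4 mol
n(As2O3) in the whole flask = 8.960 × 10^-4 × 250.0/20.00 = 0.01120 mol
mass of As2O3 = 0.01120 × 197.84 = 2.216 g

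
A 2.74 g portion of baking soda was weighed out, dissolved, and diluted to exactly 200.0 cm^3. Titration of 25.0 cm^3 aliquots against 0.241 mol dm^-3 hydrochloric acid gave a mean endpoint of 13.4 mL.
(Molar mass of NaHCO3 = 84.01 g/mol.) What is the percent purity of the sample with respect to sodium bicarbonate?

79.2 %

NaHCO3 + HCl → NaCl + H2O + CO2
n(HCl) per titration = 0.0134 × 0.241 = 3.23 × 10^-3 mol
n(NaHCO3) in each aliquot = 3.23 × 10^-3 mol (1:1 ratio)
n(NaHCO3) in the whole flask = 3.23 × 10^-3 × 200.0/25.0 = 0.0258 mol
mass of NaHCO3 = 0.0258 × 84.01 = 2.17 g
% NaHCO3 = 2.17 / 2.74 × 100 = 79.2 %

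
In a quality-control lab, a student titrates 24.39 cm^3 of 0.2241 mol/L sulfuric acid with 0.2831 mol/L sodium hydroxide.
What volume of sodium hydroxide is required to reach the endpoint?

H2SO4 + 2 NaOH → Na2SO4 + 2 H2O
n(H2SO4) = 0.02439 L × 0.2241 mol/L = 5.466 × 10^-3 mol
From the 2:1 stoichiometry, n(NaOH) = 2/1 × 5.466 × 10^-3 = 0.01093 mol
V(NaOH) = 0.01093 mol / 0.2831 mol/L = 0.03861 L = 38.61 mL

38.61 mL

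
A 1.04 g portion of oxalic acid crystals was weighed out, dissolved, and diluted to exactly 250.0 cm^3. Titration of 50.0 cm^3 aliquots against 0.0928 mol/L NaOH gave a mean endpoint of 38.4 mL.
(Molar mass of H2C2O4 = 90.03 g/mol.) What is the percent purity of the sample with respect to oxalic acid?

H2C2O4 + 2 NaOH → Na2C2O4 + 2 H2O
n(NaOH) per titration = 0.0384 × 0.0928 = 3.56 × 10^-3 mol
From the 1:2 ratio, n(H2C2O4) in each aliquot = 1/2 × 3.56 × 10^-3 = 1.78 × 10^-3 mol
n(H2C2O4) in the whole flask = 1.78 × 10^-3 × 250.0/50.0 = 8.91 × 10^-3 mol
mass of H2C2O4 = 8.91 × 10^-3 × 90.03 = 0.802 g
% H2C2O4 = 0.802 / 1.04 × 100 = 77.1 %

77.1 %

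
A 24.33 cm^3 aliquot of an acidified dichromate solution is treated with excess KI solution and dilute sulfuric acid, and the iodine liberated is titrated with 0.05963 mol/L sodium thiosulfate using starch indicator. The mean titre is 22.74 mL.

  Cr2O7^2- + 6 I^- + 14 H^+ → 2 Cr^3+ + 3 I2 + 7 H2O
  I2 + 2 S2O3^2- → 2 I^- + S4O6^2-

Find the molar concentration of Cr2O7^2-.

0.009289 mol/L

n(S2O3^2-) = 0.02274 × 0.05963 = 1.356 × 10^-3 mol
n(I2) = n(S2O3^2-)/2 = 6.780 × 10^-4 mol
From the 1:3 ratio, n(Cr2O7^2-) in the aliquot = 1/3 × 6.780 × 10^-4 = 2.260 × 10^-4 mol
[Cr2O7^2-] = 2.260 × 10^-4 / 0.02433 = 0.009289 mol/L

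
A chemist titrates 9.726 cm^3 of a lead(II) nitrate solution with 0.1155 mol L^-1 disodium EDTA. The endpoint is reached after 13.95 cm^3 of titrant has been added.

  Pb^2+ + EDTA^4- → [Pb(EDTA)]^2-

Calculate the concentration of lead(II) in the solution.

0.1657 mol/L

n(EDTA) = 0.01395 L × 0.1155 mol/L = 1.611 × 10^-3 mol
n(Pb2+) = 1.611 × 10^-3 mol (1:1 mole ratio)
[Pb2+] = 1.611 × 10^-3 mol / 0.009726 L = 0.1657 mol/L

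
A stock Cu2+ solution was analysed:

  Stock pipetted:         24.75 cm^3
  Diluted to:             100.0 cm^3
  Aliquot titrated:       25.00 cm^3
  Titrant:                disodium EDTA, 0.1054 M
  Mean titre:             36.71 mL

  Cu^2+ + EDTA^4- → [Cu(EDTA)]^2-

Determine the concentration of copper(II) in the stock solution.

0.6253 M

n(EDTA) = 0.03671 × 0.1054 = 3.869 × 10^-3 mol
n(Cu2+) in the aliquot = 3.869 × 10^-3 mol (1:1 ratio)
[Cu2+]_dilute = 3.869 × 10^-3 / 0.02500 = 0.1548 mol/L
Dilution factor = 100.0 / 24.75 = 4.040
[Cu2+]_stock = 0.1548 × 4.040 = 0.6253 mol/L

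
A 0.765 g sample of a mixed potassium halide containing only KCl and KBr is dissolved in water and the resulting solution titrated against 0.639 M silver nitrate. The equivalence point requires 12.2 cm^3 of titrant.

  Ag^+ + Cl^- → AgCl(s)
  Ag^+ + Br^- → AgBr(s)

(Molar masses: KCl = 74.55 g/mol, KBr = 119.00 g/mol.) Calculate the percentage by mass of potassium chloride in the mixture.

n(AgNO3) = 0.0122 × 0.639 = 7.80 × 10^-3 mol
Let x = n(KCl), y = n(KBr).
Titrant: 1x + 1y = 7.80 × 10^-3;  mass: 74.55x + 119.00y = 0.765
Solving, x = 3.66 × 10^-3 mol, y = 4.14 × 10^-3 mol
mass of KCl = 3.66 × 10^-3 × 74.55 = 0.273 g
% KCl = 0.273 / 0.765 × 100 = 35.7 %

35.7 %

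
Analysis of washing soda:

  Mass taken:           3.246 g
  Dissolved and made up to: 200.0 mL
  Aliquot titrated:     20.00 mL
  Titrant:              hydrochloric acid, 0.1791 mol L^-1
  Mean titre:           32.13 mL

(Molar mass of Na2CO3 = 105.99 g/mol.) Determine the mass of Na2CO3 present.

3.050 g

Na2CO3 + 2 HCl → 2 NaCl + H2O + CO2
n(HCl) per titration = 0.03213 × 0.1791 = 5.754 × 10^-3 mol
From the 1:2 ratio, n(Na2CO3) in each aliquot = 1/2 × 5.754 × 10^-3 = 2.877 × 10^-3 mol
n(Na2CO3) in the whole flask = 2.877 × 10^-3 × 200.0/20.00 = 0.02877 mol
mass of Na2CO3 = 0.02877 × 105.99 = 3.050 g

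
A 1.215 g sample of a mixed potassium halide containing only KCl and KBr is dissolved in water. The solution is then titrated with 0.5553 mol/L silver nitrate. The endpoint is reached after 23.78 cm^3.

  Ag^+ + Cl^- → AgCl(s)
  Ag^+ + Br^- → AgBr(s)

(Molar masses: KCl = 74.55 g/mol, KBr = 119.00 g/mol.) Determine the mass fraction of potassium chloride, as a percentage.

n(AgNO3) = 0.02378 × 0.5553 = 0.01321 mol
Let x = n(KCl), y = n(KBr).
Titrant: 1x + 1y = 0.01321;  mass: 74.55x + 119.00y = 1.215
Solving, x = 8.018 × 10^-3 mol, y = 5.187 × 10^-3 mol
mass of KCl = 8.018 × 10^-3 × 74.55 = 0.5977 g
% KCl = 0.5977 / 1.215 × 100 = 49.20 %

49.20 %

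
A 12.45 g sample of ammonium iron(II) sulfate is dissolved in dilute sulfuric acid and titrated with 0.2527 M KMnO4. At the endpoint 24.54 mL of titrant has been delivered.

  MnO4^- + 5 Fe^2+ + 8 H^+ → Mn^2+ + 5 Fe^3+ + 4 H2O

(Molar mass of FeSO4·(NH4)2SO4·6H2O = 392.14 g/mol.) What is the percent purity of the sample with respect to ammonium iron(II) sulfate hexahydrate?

n(KMnO4) = 0.02454 L × 0.2527 mol/L = 6.201 × 10^-3 mol
From the 5:1 ratio, n(FeSO4·(NH4)2SO4·6H2O) = 5/1 × 6.201 × 10^-3 = 0.03101 mol
mass of FeSO4·(NH4)2SO4·6H2O = 0.03101 × 392.14 g/mol = 12.16 g
% FeSO4·(NH4)2SO4·6H2O = 12.16 / 12.45 × 100 = 97.66 %

97.66 %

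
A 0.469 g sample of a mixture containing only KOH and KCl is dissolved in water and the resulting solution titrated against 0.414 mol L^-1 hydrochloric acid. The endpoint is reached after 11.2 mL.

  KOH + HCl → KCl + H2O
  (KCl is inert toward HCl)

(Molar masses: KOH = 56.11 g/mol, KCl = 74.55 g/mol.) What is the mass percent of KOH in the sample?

n(HCl) = 0.0112 × 0.414 = 4.64 × 10^-3 mol
Let x = n(KOH), y = n(KCl).
Titrant: 1x = 4.64 × 10^-3;  mass: 56.11x + 74.55y = 0.469
Solving, x = 4.64 × 10^-3 mol, y = 2.80 × 10^-3 mol
mass of KOH = 4.64 × 10^-3 × 56.11 = 0.260 g
% KOH = 0.260 / 0.469 × 100 = 55.5 %

55.5 %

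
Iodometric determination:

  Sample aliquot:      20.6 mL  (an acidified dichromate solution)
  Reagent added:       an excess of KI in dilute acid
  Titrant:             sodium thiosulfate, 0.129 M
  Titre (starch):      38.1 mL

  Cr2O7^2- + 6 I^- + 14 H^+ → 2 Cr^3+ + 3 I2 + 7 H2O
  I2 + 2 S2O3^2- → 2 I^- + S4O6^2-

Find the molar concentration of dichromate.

0.0398 M

n(S2O3^2-) = 0.0381 × 0.129 = 4.91 × 10^-3 mol
n(I2) = n(S2O3^2-)/2 = 2.46 × 10^-3 mol
From the 1:3 ratio, n(Cr2O7^2-) in the aliquot = 1/3 × 2.46 × 10^-3 = 8.19 × 10^-4 mol
[Cr2O7^2-] = 8.19 × 10^-4 / 0.0206 = 0.0398 mol/L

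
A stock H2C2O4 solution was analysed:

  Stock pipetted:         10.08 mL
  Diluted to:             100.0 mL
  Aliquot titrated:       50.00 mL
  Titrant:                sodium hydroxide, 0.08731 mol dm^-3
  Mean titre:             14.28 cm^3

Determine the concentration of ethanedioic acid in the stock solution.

H2C2O4 + 2 NaOH → Na2C2O4 + 2 H2O
n(NaOH) = 0.01428 × 0.08731 = 1.247 × 10^-3 mol
From the 1:2 ratio, n(H2C2O4) in the aliquot = 1/2 × 1.247 × 10^-3 = 6.234 × 10^-4 mol
[H2C2O4]_dilute = 6.234 × 10^-4 / 0.05000 = 0.01247 mol/L
Dilution factor = 100.0 / 10.08 = 9.921
[H2C2O4]_stock = 0.01247 × 9.921 = 0.1237 mol/L

0.1237 mol/L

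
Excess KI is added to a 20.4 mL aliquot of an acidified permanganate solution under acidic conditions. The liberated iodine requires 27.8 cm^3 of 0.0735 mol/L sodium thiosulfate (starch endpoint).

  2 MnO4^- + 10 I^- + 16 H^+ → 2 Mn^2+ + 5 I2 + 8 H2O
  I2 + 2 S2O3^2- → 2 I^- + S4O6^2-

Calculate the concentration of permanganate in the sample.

0.0200 mol/L

n(S2O3^2-) = 0.0278 × 0.0735 = 2.04 × 10^-3 mol
n(I2) = n(S2O3^2-)/2 = 1.02 × 10^-3 mol
From the 2:5 ratio, n(MnO4^-) in the aliquot = 2/5 × 1.02 × 10^-3 = 4.09 × 10^-4 mol
[MnO4^-] = 4.09 × 10^-4 / 0.0204 = 0.0200 mol/L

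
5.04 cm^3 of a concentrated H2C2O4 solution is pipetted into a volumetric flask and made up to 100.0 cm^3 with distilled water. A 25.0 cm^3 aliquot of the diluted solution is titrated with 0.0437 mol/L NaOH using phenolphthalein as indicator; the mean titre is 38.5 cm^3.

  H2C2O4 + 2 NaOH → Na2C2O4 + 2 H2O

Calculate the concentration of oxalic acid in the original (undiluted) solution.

0.668 mol/L

n(NaOH) = 0.0385 × 0.0437 = 1.68 × 10^-3 mol
From the 1:2 ratio, n(H2C2O4) in the aliquot = 1/2 × 1.68 × 10^-3 = 8.41 × 10^-4 mol
[H2C2O4]_dilute = 8.41 × 10^-4 / 0.0250 = 0.0336 mol/L
Dilution factor = 100.0 / 5.04 = 19.84
[H2C2O4]_stock = 0.0336 × 19.84 = 0.668 mol/L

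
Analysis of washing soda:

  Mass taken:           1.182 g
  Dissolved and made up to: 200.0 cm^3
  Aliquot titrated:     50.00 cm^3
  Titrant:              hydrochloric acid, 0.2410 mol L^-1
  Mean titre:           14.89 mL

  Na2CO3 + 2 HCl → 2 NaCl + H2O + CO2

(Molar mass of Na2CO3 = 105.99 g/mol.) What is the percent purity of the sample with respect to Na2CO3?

n(HCl) per titration = 0.01489 × 0.2410 = 3.588 × 10^-3 mol
From the 1:2 ratio, n(Na2CO3) in each aliquot = 1/2 × 3.588 × 10^-3 = 1.794 × 10^-3 mol
n(Na2CO3) in the whole flask = 1.794 × 10^-3 × 200.0/50.00 = 7.177 × 10^-3 mol
mass of Na2CO3 = 7.177 × 10^-3 × 105.99 = 0.7607 g
% Na2CO3 = 0.7607 / 1.182 × 100 = 64.36 %

64.36 %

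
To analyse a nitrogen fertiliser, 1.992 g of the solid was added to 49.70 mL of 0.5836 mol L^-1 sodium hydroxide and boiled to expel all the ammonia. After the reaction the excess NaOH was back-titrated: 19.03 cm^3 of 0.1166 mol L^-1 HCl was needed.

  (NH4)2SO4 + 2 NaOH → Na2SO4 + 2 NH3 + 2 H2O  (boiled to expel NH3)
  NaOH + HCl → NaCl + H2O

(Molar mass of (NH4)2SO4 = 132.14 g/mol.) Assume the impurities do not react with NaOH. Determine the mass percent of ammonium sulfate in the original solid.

n(NaOH) added = 0.04970 × 0.5836 = 0.02900 mol
n(HCl) used in back-titration = 0.01903 × 0.1166 = 2.219 × 10^-3 mol
n(NaOH) left over = 2.219 × 10^-3 mol (1:1 ratio)
n(NaOH) consumed by analyte = 0.02900 − 2.219 × 10^-3 = 0.02679 mol
From the 1:2 ratio, n((NH4)2SO4) = 1/2 × 0.02679 = 0.01339 mol
mass of (NH4)2SO4 = 0.01339 × 132.14 = 1.770 g
% (NH4)2SO4 = 1.770 / 1.992 × 100 = 88.84 %

88.84 %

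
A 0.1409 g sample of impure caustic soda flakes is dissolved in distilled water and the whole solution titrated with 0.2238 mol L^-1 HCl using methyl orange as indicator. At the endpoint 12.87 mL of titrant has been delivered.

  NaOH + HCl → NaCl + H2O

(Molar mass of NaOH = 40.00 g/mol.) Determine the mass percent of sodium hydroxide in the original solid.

81.77 %

n(HCl) = 0.01287 L × 0.2238 mol/L = 2.880 × 10^-3 mol
n(NaOH) = 2.880 × 10^-3 mol (1:1 ratio)
mass of NaOH = 2.880 × 10^-3 × 40.00 g/mol = 0.1152 g
% NaOH = 0.1152 / 0.1409 × 100 = 81.77 %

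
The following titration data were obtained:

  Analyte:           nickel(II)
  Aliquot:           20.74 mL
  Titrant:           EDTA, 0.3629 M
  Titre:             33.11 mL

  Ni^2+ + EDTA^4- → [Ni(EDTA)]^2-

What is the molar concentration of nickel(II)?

0.5793 M

n(EDTA) = 0.03311 L × 0.3629 mol/L = 0.01202 mol
n(Ni2+) = 0.01202 mol (1:1 mole ratio)
[Ni2+] = 0.01202 mol / 0.02074 L = 0.5793 mol/L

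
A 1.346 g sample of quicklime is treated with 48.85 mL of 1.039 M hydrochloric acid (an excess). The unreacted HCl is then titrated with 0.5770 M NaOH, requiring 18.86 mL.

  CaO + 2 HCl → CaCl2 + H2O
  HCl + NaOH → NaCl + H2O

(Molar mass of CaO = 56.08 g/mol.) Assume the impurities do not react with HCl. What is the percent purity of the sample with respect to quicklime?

n(HCl) added = 0.04885 × 1.039 = 0.05076 mol
n(NaOH) used in back-titration = 0.01886 × 0.5770 = 0.01088 mol
n(HCl) left over = 0.01088 mol (1:1 ratio)
n(HCl) consumed by analyte = 0.05076 − 0.01088 = 0.03987 mol
From the 1:2 ratio, n(CaO) = 1/2 × 0.03987 = 0.01994 mol
mass of CaO = 0.01994 × 56.08 = 1.118 g
% CaO = 1.118 / 1.346 × 100 = 83.06 %

83.06 %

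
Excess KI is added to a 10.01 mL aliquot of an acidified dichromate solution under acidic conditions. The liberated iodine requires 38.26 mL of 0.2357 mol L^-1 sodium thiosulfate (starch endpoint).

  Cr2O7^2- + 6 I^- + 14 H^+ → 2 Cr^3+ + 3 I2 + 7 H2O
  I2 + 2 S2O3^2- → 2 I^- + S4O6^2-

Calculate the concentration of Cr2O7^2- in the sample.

0.1501 mol/L

n(S2O3^2-) = 0.03826 × 0.2357 = 9.018 × 10^-3 mol
n(I2) = n(S2O3^2-)/2 = 4.509 × 10^-3 mol
From the 1:3 ratio, n(Cr2O7^2-) in the aliquot = 1/3 × 4.509 × 10^-3 = 1.503 × 10^-3 mol
[Cr2O7^2-] = 1.503 × 10^-3 / 0.01001 = 0.1501 mol/L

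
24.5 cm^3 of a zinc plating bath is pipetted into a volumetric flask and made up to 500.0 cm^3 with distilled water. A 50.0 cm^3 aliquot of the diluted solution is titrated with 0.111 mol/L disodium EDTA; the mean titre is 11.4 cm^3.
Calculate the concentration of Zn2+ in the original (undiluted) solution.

Zn^2+ + EDTA^4- → [Zn(EDTA)]^2-
n(EDTA) = 0.0114 × 0.111 = 1.27 × 10^-3 mol
n(Zn2+) in the aliquot = 1.27 × 10^-3 mol (1:1 ratio)
[Zn2+]_dilute = 1.27 × 10^-3 / 0.0500 = 0.0253 mol/L
Dilution factor = 500.0 / 24.5 = 20.41
[Zn2+]_stock = 0.0253 × 20.41 = 0.516 mol/L

0.516 mol/L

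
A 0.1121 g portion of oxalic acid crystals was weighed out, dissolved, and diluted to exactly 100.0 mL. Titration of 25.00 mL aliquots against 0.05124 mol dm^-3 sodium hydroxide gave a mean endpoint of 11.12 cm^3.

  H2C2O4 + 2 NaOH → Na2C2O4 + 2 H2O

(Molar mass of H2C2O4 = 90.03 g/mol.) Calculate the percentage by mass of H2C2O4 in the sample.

n(NaOH) per titration = 0.01112 × 0.05124 = 5.698 × 10^-4 mol
From the 1:2 ratio, n(H2C2O4) in each aliquot = 1/2 × 5.698 × 10^-4 = 2.849 × 10^-4 mol
n(H2C2O4) in the whole flask = 2.849 × 10^-4 × 100.0/25.00 = 1.140 × 10^-3 mol
mass of H2C2O4 = 1.140 × 10^-3 × 90.03 = 0.1026 g
% H2C2O4 = 0.1026 / 0.1121 × 100 = 91.52 %

91.52 %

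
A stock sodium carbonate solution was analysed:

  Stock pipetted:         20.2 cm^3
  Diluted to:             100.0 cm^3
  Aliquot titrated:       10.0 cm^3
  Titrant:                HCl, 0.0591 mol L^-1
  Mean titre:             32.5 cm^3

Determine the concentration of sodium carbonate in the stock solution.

Na2CO3 + 2 HCl → 2 NaCl + H2O + CO2
n(HCl) = 0.0325 × 0.0591 = 1.92 × 10^-3 mol
From the 1:2 ratio, n(Na2CO3) in the aliquot = 1/2 × 1.92 × 10^-3 = 9.60 × 10^-4 mol
[Na2CO3]_dilute = 9.60 × 10^-4 / 0.0100 = 0.0960 mol/L
Dilution factor = 100.0 / 20.2 = 4.950
[Na2CO3]_stock = 0.0960 × 4.950 = 0.475 mol/L

0.475 mol/L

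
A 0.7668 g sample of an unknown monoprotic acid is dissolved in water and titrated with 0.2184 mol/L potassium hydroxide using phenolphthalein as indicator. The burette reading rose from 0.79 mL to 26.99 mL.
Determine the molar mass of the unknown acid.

134.0 g/mol

n(KOH) = 0.02620 L × 0.2184 mol/L = 5.722 × 10^-3 mol
n(HA) = 5.722 × 10^-3 mol (1:1 ratio)
M = m / n = 0.7668 g / 5.722 × 10^-3 mol = 134.0 g/mol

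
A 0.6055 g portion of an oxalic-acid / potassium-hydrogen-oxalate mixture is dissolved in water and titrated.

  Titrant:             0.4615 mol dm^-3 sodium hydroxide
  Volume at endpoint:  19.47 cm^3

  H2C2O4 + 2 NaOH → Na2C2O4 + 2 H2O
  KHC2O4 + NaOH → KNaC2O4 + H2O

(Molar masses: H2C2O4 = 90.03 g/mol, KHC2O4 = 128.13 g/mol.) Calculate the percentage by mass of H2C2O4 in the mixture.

48.82 %

n(NaOH) = 0.01947 × 0.4615 = 8.985 × 10^-3 mol
Let x = n(H2C2O4), y = n(KHC2O4).
Titrant: 2x + 1y = 8.985 × 10^-3;  mass: 90.03x + 128.13y = 0.6055
Solving, x = 3.283 × 10^-3 mol, y = 2.419 × 10^-3 mol
mass of H2C2O4 = 3.283 × 10^-3 × 90.03 = 0.2956 g
% H2C2O4 = 0.2956 / 0.6055 × 100 = 48.82 %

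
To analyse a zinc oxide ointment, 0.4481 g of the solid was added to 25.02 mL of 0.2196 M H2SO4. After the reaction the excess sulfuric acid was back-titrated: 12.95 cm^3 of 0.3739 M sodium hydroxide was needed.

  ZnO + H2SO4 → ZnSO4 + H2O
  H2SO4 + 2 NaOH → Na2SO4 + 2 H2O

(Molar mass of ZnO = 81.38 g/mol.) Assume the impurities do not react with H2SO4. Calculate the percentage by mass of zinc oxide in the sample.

55.82 %

n(H2SO4) added = 0.02502 × 0.2196 = 5.494 × 10^-3 mol
n(NaOH) used in back-titration = 0.01295 × 0.3739 = 4.842 × 10^-3 mol
From the 1:2 ratio, n(H2SO4) left over = 1/2 × 4.842 × 10^-3 = 2.421 × 10^-3 mol
n(H2SO4) consumed by analyte = 5.494 × 10^-3 − 2.421 × 10^-3 = 3.073 × 10^-3 mol
n(ZnO) = 3.073 × 10^-3 mol (1:1 ratio)
mass of ZnO = 3.073 × 10^-3 × 81.38 = 0.2501 g
% ZnO = 0.2501 / 0.4481 × 100 = 55.82 %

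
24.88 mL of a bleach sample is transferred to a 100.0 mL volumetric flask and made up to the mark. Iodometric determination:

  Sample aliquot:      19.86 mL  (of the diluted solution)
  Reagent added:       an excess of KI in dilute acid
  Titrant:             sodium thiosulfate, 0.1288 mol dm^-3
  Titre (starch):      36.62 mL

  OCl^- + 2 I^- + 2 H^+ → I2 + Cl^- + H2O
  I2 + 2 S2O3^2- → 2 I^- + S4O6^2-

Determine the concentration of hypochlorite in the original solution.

0.4773 mol/L

n(S2O3^2-) = 0.03662 × 0.1288 = 4.717 × 10^-3 mol
n(I2) = n(S2O3^2-)/2 = 2.358 × 10^-3 mol
n(OCl^-) in the aliquot = 2.358 × 10^-3 mol (1:1 ratio)
[OCl^-]_dilute = 2.358 × 10^-3 / 0.01986 = 0.1187 mol/L
[OCl^-]_original = 0.1187 × 100.0/24.88 = 0.4773 mol/L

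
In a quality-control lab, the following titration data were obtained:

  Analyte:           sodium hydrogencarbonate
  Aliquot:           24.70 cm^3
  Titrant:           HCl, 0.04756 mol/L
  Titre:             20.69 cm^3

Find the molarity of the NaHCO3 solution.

NaHCO3 + HCl → NaCl + H2O + CO2
n(HCl) = 0.02069 L × 0.04756 mol/L = 9.840 × 10^-4 mol
n(NaHCO3) = 9.840 × 10^-4 mol (1:1 mole ratio)
[NaHCO3] = 9.840 × 10^-4 mol / 0.02470 L = 0.03984 mol/L

0.03984 mol/L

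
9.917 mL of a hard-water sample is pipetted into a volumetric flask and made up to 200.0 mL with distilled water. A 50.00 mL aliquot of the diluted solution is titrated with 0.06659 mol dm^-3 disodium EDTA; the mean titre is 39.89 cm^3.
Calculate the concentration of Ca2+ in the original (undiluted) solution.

1.071 mol/L

Ca^2+ + EDTA^4- → [Ca(EDTA)]^2-
n(EDTA) = 0.03989 × 0.06659 = 2.656 × 10^-3 mol
n(Ca2+) in the aliquot = 2.656 × 10^-3 mol (1:1 ratio)
[Ca2+]_dilute = 2.656 × 10^-3 / 0.05000 = 0.05313 mol/L
Dilution factor = 200.0 / 9.917 = 20.17
[Ca2+]_stock = 0.05313 × 20.17 = 1.071 mol/L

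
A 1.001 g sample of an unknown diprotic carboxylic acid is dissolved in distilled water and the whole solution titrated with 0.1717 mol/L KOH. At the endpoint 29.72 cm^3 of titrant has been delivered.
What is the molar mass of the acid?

n(KOH) = 0.02972 L × 0.1717 mol/L = 5.103 × 10^-3 mol
From the 1:2 ratio, n(H2A) = 1/2 × 5.103 × 10^-3 = 2.551 × 10^-3 mol
M = m / n = 1.001 g / 2.551 × 10^-3 mol = 392.3 g/mol

392.3 g/mol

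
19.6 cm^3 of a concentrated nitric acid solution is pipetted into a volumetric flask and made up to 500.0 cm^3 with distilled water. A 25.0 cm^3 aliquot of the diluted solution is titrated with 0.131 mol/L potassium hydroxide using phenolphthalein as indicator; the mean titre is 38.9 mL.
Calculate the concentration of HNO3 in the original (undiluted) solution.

5.20 mol/L

HNO3 + KOH → KNO3 + H2O
n(KOH) = 0.0389 × 0.131 = 5.10 × 10^-3 mol
n(HNO3) in the aliquot = 5.10 × 10^-3 mol (1:1 ratio)
[HNO3]_dilute = 5.10 × 10^-3 / 0.0250 = 0.204 mol/L
Dilution factor = 500.0 / 19.6 = 25.51
[HNO3]_stock = 0.204 × 25.51 = 5.20 mol/L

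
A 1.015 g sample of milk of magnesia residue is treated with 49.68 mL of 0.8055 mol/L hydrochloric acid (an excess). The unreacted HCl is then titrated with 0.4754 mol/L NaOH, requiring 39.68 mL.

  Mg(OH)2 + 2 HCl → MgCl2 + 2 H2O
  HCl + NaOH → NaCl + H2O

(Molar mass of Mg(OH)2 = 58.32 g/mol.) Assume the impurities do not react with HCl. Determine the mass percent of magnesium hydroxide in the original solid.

n(HCl) added = 0.04968 × 0.8055 = 0.04002 mol
n(NaOH) used in back-titration = 0.03968 × 0.4754 = 0.01886 mol
n(HCl) left over = 0.01886 mol (1:1 ratio)
n(HCl) consumed by analyte = 0.04002 − 0.01886 = 0.02115 mol
From the 1:2 ratio, n(Mg(OH)2) = 1/2 × 0.02115 = 0.01058 mol
mass of Mg(OH)2 = 0.01058 × 58.32 = 0.6168 g
% Mg(OH)2 = 0.6168 / 1.015 × 100 = 60.77 %

60.77 %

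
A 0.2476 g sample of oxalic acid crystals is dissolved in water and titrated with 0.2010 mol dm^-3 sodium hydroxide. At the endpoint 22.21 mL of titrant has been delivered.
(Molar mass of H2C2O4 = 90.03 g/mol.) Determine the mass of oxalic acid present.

0.2010 g

H2C2O4 + 2 NaOH → Na2C2O4 + 2 H2O
n(NaOH) = 0.02221 L × 0.2010 mol/L = 4.464 × 10^-3 mol
From the 1:2 ratio, n(H2C2O4) = 1/2 × 4.464 × 10^-3 = 2.232 × 10^-3 mol
mass of H2C2O4 = 2.232 × 10^-3 × 90.03 g/mol = 0.2010 g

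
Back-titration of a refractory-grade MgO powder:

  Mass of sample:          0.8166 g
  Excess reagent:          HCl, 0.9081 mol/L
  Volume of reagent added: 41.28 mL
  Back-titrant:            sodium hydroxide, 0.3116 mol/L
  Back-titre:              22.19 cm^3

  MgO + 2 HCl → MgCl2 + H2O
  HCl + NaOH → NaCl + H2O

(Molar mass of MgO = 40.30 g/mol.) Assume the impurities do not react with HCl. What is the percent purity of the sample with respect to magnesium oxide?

n(HCl) added = 0.04128 × 0.9081 = 0.03749 mol
n(NaOH) used in back-titration = 0.02219 × 0.3116 = 6.914 × 10^-3 mol
n(HCl) left over = 6.914 × 10^-3 mol (1:1 ratio)
n(HCl) consumed by analyte = 0.03749 − 6.914 × 10^-3 = 0.03057 mol
From the 1:2 ratio, n(MgO) = 1/2 × 0.03057 = 0.01529 mol
mass of MgO = 0.01529 × 40.30 = 0.6160 g
% MgO = 0.6160 / 0.8166 × 100 = 75.44 %

75.44 %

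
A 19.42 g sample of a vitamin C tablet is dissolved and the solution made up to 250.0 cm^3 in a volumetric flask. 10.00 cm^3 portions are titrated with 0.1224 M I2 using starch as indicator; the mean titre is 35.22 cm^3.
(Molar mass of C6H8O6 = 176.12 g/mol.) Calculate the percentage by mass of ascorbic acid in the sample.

97.74 %

C6H8O6 + I2 → C6H6O6 + 2 HI
n(I2) per titration = 0.03522 × 0.1224 = 4.311 × 10^-3 mol
n(C6H8O6) in each aliquot = 4.311 × 10^-3 mol (1:1 ratio)
n(C6H8O6) in the whole flask = 4.311 × 10^-3 × 250.0/10.00 = 0.1078 mol
mass of C6H8O6 = 0.1078 × 176.12 = 18.98 g
% C6H8O6 = 18.98 / 19.42 × 100 = 97.74 %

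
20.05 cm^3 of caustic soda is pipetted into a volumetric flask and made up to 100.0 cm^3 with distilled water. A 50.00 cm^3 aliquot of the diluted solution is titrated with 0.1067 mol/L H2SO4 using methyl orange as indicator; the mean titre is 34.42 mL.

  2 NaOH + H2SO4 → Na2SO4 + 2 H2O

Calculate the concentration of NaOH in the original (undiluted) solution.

0.7327 mol/L

n(H2SO4) = 0.03442 × 0.1067 = 3.673 × 10^-3 mol
From the 2:1 ratio, n(NaOH) in the aliquot = 2/1 × 3.673 × 10^-3 = 7.345 × 10^-3 mol
[NaOH]_dilute = 7.345 × 10^-3 / 0.05000 = 0.1469 mol/L
Dilution factor = 100.0 / 20.05 = 4.988
[NaOH]_stock = 0.1469 × 4.988 = 0.7327 mol/L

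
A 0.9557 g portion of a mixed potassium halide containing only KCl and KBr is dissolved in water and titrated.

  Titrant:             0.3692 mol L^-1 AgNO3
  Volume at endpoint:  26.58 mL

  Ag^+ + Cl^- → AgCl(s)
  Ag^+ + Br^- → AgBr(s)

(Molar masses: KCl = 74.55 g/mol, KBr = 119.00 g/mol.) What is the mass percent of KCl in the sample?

37.22 %

n(AgNO3) = 0.02658 × 0.3692 = 9.813 × 10^-3 mol
Let x = n(KCl), y = n(KBr).
Titrant: 1x + 1y = 9.813 × 10^-3;  mass: 74.55x + 119.00y = 0.9557
Solving, x = 4.771 × 10^-3 mol, y = 5.042 × 10^-3 mol
mass of KCl = 4.771 × 10^-3 × 74.55 = 0.3557 g
% KCl = 0.3557 / 0.9557 × 100 = 37.22 %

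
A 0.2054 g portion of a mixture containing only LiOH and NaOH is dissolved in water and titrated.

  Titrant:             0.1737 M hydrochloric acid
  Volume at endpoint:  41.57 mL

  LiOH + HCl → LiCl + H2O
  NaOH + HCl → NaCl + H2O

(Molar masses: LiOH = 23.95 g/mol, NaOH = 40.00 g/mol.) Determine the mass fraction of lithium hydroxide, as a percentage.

60.61 %

n(HCl) = 0.04157 × 0.1737 = 7.221 × 10^-3 mol
Let x = n(LiOH), y = n(NaOH).
Titrant: 1x + 1y = 7.221 × 10^-3;  mass: 23.95x + 40.00y = 0.2054
Solving, x = 5.198 × 10^-3 mol, y = 2.023 × 10^-3 mol
mass of LiOH = 5.198 × 10^-3 × 23.95 = 0.1245 g
% LiOH = 0.1245 / 0.2054 × 100 = 60.61 %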